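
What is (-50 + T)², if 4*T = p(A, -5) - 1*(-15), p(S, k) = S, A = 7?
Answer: 7921/4 ≈ 1980.3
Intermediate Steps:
T = 11/2 (T = (7 - 1*(-15))/4 = (7 + 15)/4 = (¼)*22 = 11/2 ≈ 5.5000)
(-50 + T)² = (-50 + 11/2)² = (-89/2)² = 7921/4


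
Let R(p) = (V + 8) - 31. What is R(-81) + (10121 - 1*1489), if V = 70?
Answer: 8679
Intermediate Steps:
R(p) = 47 (R(p) = (70 + 8) - 31 = 78 - 31 = 47)
R(-81) + (10121 - 1*1489) = 47 + (10121 - 1*1489) = 47 + (10121 - 1489) = 47 + 8632 = 8679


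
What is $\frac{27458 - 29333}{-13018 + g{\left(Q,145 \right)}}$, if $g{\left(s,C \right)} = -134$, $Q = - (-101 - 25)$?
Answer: $\frac{625}{4384} \approx 0.14256$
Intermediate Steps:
$Q = 126$ ($Q = - (-101 - 25) = \left(-1\right) \left(-126\right) = 126$)
$\frac{27458 - 29333}{-13018 + g{\left(Q,145 \right)}} = \frac{27458 - 29333}{-13018 - 134} = - \frac{1875}{-13152} = \left(-1875\right) \left(- \frac{1}{13152}\right) = \frac{625}{4384}$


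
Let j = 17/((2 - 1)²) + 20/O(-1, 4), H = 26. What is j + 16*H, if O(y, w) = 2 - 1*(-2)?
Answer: 438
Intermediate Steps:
O(y, w) = 4 (O(y, w) = 2 + 2 = 4)
j = 22 (j = 17/((2 - 1)²) + 20/4 = 17/(1²) + 20*(¼) = 17/1 + 5 = 17*1 + 5 = 17 + 5 = 22)
j + 16*H = 22 + 16*26 = 22 + 416 = 438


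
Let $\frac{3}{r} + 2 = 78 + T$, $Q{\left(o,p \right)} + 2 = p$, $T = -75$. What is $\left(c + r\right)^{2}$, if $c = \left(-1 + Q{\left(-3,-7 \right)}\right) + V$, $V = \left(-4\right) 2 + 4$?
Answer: $121$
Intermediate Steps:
$Q{\left(o,p \right)} = -2 + p$
$V = -4$ ($V = -8 + 4 = -4$)
$r = 3$ ($r = \frac{3}{-2 + \left(78 - 75\right)} = \frac{3}{-2 + 3} = \frac{3}{1} = 3 \cdot 1 = 3$)
$c = -14$ ($c = \left(-1 - 9\right) - 4 = -10 - 4 = -14$)
$\left(c + r\right)^{2} = \left(-14 + 3\right)^{2} = \left(-11\right)^{2} = 121$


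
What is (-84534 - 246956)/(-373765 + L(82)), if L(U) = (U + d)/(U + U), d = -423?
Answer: 54364360/61297801 ≈ 0.88689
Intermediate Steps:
L(U) = (-423 + U)/(2*U) (L(U) = (U - 423)/(U + U) = (-423 + U)/((2*U)) = (-423 + U)*(1/(2*U)) = (-423 + U)/(2*U))
(-84534 - 246956)/(-373765 + L(82)) = (-84534 - 246956)/(-373765 + (1/2)*(-423 + 82)/82) = -331490/(-373765 + (1/2)*(1/82)*(-341)) = -331490/(-373765 - 341/164) = -331490/(-61297801/164) = -331490*(-164/61297801) = 54364360/61297801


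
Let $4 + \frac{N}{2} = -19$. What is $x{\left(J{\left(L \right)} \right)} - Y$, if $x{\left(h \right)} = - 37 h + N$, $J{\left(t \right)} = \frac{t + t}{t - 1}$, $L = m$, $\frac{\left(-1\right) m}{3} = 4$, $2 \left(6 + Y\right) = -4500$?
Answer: $\frac{27842}{13} \approx 2141.7$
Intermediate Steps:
$Y = -2256$ ($Y = -6 + \frac{1}{2} \left(-4500\right) = -6 - 2250 = -2256$)
$m = -12$ ($m = \left(-3\right) 4 = -12$)
$L = -12$
$N = -46$ ($N = -8 + 2 \left(-19\right) = -8 - 38 = -46$)
$J{\left(t \right)} = \frac{2 t}{-1 + t}$
$x{\left(h \right)} = -46 - 37 h$ ($x{\left(h \right)} = - 37 h - 46 = -46 - 37 h$)
$x{\left(J{\left(L \right)} \right)} - Y = \left(-46 - 37 \cdot 2 \left(-12\right) \frac{1}{-1 - 12}\right) - -2256 = \left(-46 - 37 \cdot 2 \left(-12\right) \frac{1}{-13}\right) + 2256 = \left(-46 - 37 \cdot 2 \left(-12\right) \left(- \frac{1}{13}\right)\right) + 2256 = \left(-46 - \frac{888}{13}\right) + 2256 = - \frac{1486}{13} + 2256 = \frac{27842}{13}$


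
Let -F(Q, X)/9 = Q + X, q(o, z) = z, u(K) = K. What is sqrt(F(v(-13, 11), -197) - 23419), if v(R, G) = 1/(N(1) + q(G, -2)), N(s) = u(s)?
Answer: I*sqrt(21637) ≈ 147.1*I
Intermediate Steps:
N(s) = s
v(R, G) = -1 (v(R, G) = 1/(1 - 2) = 1/(-1) = -1)
F(Q, X) = -9*Q - 9*X (F(Q, X) = -9*(Q + X) = -9*Q - 9*X)
sqrt(F(v(-13, 11), -197) - 23419) = sqrt((-9*(-1) - 9*(-197)) - 23419) = sqrt((9 + 1773) - 23419) = sqrt(1782 - 23419) = sqrt(-21637) = I*sqrt(21637)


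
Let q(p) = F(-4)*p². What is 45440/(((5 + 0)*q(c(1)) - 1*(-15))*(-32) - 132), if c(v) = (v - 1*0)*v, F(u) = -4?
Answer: 11360/7 ≈ 1622.9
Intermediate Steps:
c(v) = v² (c(v) = (v + 0)*v = v*v = v²)
q(p) = -4*p²
45440/(((5 + 0)*q(c(1)) - 1*(-15))*(-32) - 132) = 45440/(((5 + 0)*(-4*(1²)²) - 1*(-15))*(-32) - 132) = 45440/((5*(-4*1²) + 15)*(-32) - 132) = 45440/((5*(-4*1) + 15)*(-32) - 132) = 45440/((5*(-4) + 15)*(-32) - 132) = 45440/((-20 + 15)*(-32) - 132) = 45440/(-5*(-32) - 132) = 45440/(160 - 132) = 45440/28 = 45440*(1/28) = 11360/7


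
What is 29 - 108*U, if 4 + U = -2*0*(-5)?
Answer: 461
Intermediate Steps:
U = -4 (U = -4 - 2*0*(-5) = -4 + 0*(-5) = -4 + 0 = -4)
29 - 108*U = 29 - 108*(-4) = 29 + 432 = 461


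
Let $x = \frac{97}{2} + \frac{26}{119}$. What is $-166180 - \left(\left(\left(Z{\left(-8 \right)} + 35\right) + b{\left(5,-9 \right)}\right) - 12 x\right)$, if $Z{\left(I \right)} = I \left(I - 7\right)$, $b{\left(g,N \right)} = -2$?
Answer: $- \frac{19724057}{119} \approx -1.6575 \cdot 10^{5}$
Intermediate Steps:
$x = \frac{11595}{238}$ ($x = 97 \cdot \frac{1}{2} + 26 \cdot \frac{1}{119} = \frac{97}{2} + \frac{26}{119} = \frac{11595}{238} \approx 48.719$)
$Z{\left(I \right)} = I \left(-7 + I\right)$
$-166180 - \left(\left(\left(Z{\left(-8 \right)} + 35\right) + b{\left(5,-9 \right)}\right) - 12 x\right) = -166180 - \left(\left(\left(- 8 \left(-7 - 8\right) + 35\right) - 2\right) - \frac{69570}{119}\right) = -166180 - \left(\left(\left(\left(-8\right) \left(-15\right) + 35\right) - 2\right) - \frac{69570}{119}\right) = -166180 - \left(\left(\left(120 + 35\right) - 2\right) - \frac{69570}{119}\right) = -166180 - \left(\left(155 - 2\right) - \frac{69570}{119}\right) = -166180 - \left(153 - \frac{69570}{119}\right) = -166180 - - \frac{51363}{119} = -166180 + \frac{51363}{119} = - \frac{19724057}{119}$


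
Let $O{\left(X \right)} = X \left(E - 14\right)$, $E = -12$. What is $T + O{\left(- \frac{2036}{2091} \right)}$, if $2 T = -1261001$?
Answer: $- \frac{2636647219}{4182} \approx -6.3048 \cdot 10^{5}$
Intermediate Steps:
$O{\left(X \right)} = - 26 X$ ($O{\left(X \right)} = X \left(-12 - 14\right) = X \left(-26\right) = - 26 X$)
$T = - \frac{1261001}{2}$ ($T = \frac{1}{2} \left(-1261001\right) = - \frac{1261001}{2} \approx -6.305 \cdot 10^{5}$)
$T + O{\left(- \frac{2036}{2091} \right)} = - \frac{1261001}{2} - 26 \left(- \frac{2036}{2091}\right) = - \frac{1261001}{2} - 26 \left(\left(-2036\right) \frac{1}{2091}\right) = - \frac{1261001}{2} - - \frac{52936}{2091} = - \frac{1261001}{2} + \frac{52936}{2091} = - \frac{2636647219}{4182}$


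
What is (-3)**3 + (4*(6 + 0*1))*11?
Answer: 237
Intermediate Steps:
(-3)**3 + (4*(6 + 0*1))*11 = -27 + (4*(6 + 0))*11 = -27 + (4*6)*11 = -27 + 24*11 = -27 + 264 = 237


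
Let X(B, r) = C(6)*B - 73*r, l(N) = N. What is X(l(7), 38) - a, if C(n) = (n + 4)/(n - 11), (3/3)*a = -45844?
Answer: 43056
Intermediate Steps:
a = -45844
C(n) = (4 + n)/(-11 + n)
X(B, r) = -73*r - 2*B (X(B, r) = ((4 + 6)/(-11 + 6))*B - 73*r = (10/(-5))*B - 73*r = (-1/5*10)*B - 73*r = -2*B - 73*r = -73*r - 2*B)
X(l(7), 38) - a = (-73*38 - 2*7) - 1*(-45844) = (-2774 - 14) + 45844 = -2788 + 45844 = 43056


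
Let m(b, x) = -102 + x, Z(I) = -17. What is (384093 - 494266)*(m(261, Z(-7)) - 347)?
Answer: 51340618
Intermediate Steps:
(384093 - 494266)*(m(261, Z(-7)) - 347) = (384093 - 494266)*((-102 - 17) - 347) = -110173*(-119 - 347) = -110173*(-466) = 51340618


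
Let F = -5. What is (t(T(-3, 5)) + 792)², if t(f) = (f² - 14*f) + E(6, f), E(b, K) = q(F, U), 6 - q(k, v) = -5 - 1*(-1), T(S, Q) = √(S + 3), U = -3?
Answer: 643204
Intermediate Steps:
T(S, Q) = √(3 + S)
q(k, v) = 10 (q(k, v) = 6 - (-5 - 1*(-1)) = 6 - (-5 + 1) = 6 - 1*(-4) = 6 + 4 = 10)
E(b, K) = 10
t(f) = 10 + f² - 14*f (t(f) = (f² - 14*f) + 10 = 10 + f² - 14*f)
(t(T(-3, 5)) + 792)² = ((10 + (√(3 - 3))² - 14*√(3 - 3)) + 792)² = ((10 + (√0)² - 14*√0) + 792)² = ((10 + 0² - 14*0) + 792)² = ((10 + 0 + 0) + 792)² = (10 + 792)² = 802² = 643204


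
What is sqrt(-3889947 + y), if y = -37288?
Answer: I*sqrt(3927235) ≈ 1981.7*I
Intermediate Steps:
sqrt(-3889947 + y) = sqrt(-3889947 - 37288) = sqrt(-3927235) = I*sqrt(3927235)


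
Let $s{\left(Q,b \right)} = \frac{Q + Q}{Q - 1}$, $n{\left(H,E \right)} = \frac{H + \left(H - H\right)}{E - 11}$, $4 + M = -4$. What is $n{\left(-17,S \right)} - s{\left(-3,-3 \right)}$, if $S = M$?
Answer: $- \frac{23}{38} \approx -0.60526$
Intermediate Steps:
$M = -8$ ($M = -4 - 4 = -8$)
$S = -8$
$n{\left(H,E \right)} = \frac{H}{-11 + E}$ ($n{\left(H,E \right)} = \frac{H + 0}{-11 + E} = \frac{H}{-11 + E}$)
$s{\left(Q,b \right)} = \frac{2 Q}{-1 + Q}$
$n{\left(-17,S \right)} - s{\left(-3,-3 \right)} = - \frac{17}{-11 - 8} - 2 \left(-3\right) \frac{1}{-1 - 3} = - \frac{17}{-19} - 2 \left(-3\right) \frac{1}{-4} = \left(-17\right) \left(- \frac{1}{19}\right) - 2 \left(-3\right) \left(- \frac{1}{4}\right) = \frac{17}{19} - \frac{3}{2} = - \frac{23}{38}$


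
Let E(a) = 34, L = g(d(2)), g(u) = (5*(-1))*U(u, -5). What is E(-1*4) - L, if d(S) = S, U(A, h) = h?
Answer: 9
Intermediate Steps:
g(u) = 25 (g(u) = (5*(-1))*(-5) = -5*(-5) = 25)
L = 25
E(-1*4) - L = 34 - 1*25 = 34 - 25 = 9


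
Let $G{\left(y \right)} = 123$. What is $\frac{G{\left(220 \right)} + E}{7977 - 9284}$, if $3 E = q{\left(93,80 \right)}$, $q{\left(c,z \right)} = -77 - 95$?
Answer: $- \frac{197}{3921} \approx -0.050242$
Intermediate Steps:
$q{\left(c,z \right)} = -172$
$E = - \frac{172}{3}$ ($E = \frac{1}{3} \left(-172\right) = - \frac{172}{3} \approx -57.333$)
$\frac{G{\left(220 \right)} + E}{7977 - 9284} = \frac{123 - \frac{172}{3}}{7977 - 9284} = \frac{197}{3 \left(-1307\right)} = \frac{197}{3} \left(- \frac{1}{1307}\right) = - \frac{197}{3921}$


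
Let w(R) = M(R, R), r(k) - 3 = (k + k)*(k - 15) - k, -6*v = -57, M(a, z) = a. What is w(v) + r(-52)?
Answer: 14065/2 ≈ 7032.5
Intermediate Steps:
v = 19/2 (v = -⅙*(-57) = 19/2 ≈ 9.5000)
r(k) = 3 - k + 2*k*(-15 + k) (r(k) = 3 + ((k + k)*(k - 15) - k) = 3 + ((2*k)*(-15 + k) - k) = 3 + (2*k*(-15 + k) - k) = 3 + (-k + 2*k*(-15 + k)) = 3 - k + 2*k*(-15 + k))
w(R) = R
w(v) + r(-52) = 19/2 + (3 - 31*(-52) + 2*(-52)²) = 19/2 + (3 + 1612 + 2*2704) = 19/2 + (3 + 1612 + 5408) = 19/2 + 7023 = 14065/2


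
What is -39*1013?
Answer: -39507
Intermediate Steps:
-39*1013 = -1*39507 = -39507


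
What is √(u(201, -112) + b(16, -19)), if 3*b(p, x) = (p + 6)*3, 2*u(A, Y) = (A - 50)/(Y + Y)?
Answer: √67935/56 ≈ 4.6544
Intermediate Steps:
u(A, Y) = (-50 + A)/(4*Y) (u(A, Y) = ((A - 50)/(Y + Y))/2 = ((-50 + A)/((2*Y)))/2 = ((-50 + A)*(1/(2*Y)))/2 = ((-50 + A)/(2*Y))/2 = (-50 + A)/(4*Y))
b(p, x) = 6 + p (b(p, x) = ((p + 6)*3)/3 = ((6 + p)*3)/3 = (18 + 3*p)/3 = 6 + p)
√(u(201, -112) + b(16, -19)) = √((¼)*(-50 + 201)/(-112) + (6 + 16)) = √((¼)*(-1/112)*151 + 22) = √(-151/448 + 22) = √(9705/448) = √67935/56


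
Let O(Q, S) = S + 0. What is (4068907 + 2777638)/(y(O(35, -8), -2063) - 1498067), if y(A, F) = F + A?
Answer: -6846545/1500138 ≈ -4.5639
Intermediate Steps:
O(Q, S) = S
y(A, F) = A + F
(4068907 + 2777638)/(y(O(35, -8), -2063) - 1498067) = (4068907 + 2777638)/((-8 - 2063) - 1498067) = 6846545/(-2071 - 1498067) = 6846545/(-1500138) = 6846545*(-1/1500138) = -6846545/1500138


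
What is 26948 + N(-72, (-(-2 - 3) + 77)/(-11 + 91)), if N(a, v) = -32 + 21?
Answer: 26937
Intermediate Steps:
N(a, v) = -11
26948 + N(-72, (-(-2 - 3) + 77)/(-11 + 91)) = 26948 - 11 = 26937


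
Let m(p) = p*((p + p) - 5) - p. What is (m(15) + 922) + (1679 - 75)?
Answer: 2886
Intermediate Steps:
m(p) = -p + p*(-5 + 2*p) (m(p) = p*(2*p - 5) - p = p*(-5 + 2*p) - p = -p + p*(-5 + 2*p))
(m(15) + 922) + (1679 - 75) = (2*15*(-3 + 15) + 922) + (1679 - 75) = (2*15*12 + 922) + 1604 = (360 + 922) + 1604 = 1282 + 1604 = 2886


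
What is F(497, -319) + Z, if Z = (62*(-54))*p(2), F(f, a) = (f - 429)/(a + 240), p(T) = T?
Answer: -529052/79 ≈ -6696.9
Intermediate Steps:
F(f, a) = (-429 + f)/(240 + a)
Z = -6696 (Z = (62*(-54))*2 = -3348*2 = -6696)
F(497, -319) + Z = (-429 + 497)/(240 - 319) - 6696 = 68/(-79) - 6696 = -1/79*68 - 6696 = -68/79 - 6696 = -529052/79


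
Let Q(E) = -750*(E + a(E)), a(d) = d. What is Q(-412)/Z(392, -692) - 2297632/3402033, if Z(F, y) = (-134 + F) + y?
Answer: -33926670424/23814231 ≈ -1424.6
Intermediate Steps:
Z(F, y) = -134 + F + y
Q(E) = -1500*E (Q(E) = -750*(E + E) = -1500*E)
Q(-412)/Z(392, -692) - 2297632/3402033 = (-1500*(-412))/(-134 + 392 - 692) - 2297632/3402033 = 618000/(-434) - 2297632*1/3402033 = 618000*(-1/434) - 2297632/3402033 = -309000/217 - 2297632/3402033 = -33926670424/23814231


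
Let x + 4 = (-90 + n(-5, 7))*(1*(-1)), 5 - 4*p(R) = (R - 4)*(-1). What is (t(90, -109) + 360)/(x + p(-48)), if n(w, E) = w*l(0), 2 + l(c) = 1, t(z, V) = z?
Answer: 1800/277 ≈ 6.4982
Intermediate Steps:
l(c) = -1 (l(c) = -2 + 1 = -1)
n(w, E) = -w (n(w, E) = w*(-1) = -w)
p(R) = ¼ + R/4 (p(R) = 5/4 - (R - 4)*(-1)/4 = 5/4 - (-4 + R)*(-1)/4 = 5/4 - (4 - R)/4 = 5/4 + (-1 + R/4) = ¼ + R/4)
x = 81 (x = -4 + (-90 - 1*(-5))*(1*(-1)) = -4 + (-90 + 5)*(-1) = -4 - 85*(-1) = -4 + 85 = 81)
(t(90, -109) + 360)/(x + p(-48)) = (90 + 360)/(81 + (¼ + (¼)*(-48))) = 450/(81 + (¼ - 12)) = 450/(81 - 47/4) = 450/(277/4) = 450*(4/277) = 1800/277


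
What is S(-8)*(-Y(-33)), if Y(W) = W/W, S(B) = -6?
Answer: 6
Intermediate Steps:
Y(W) = 1
S(-8)*(-Y(-33)) = -(-6) = -6*(-1) = 6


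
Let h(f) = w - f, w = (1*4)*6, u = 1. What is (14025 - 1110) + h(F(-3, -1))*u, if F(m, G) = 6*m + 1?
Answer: 12956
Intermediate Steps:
w = 24 (w = 4*6 = 24)
F(m, G) = 1 + 6*m
h(f) = 24 - f
(14025 - 1110) + h(F(-3, -1))*u = (14025 - 1110) + (24 - (1 + 6*(-3)))*1 = 12915 + (24 - (1 - 18))*1 = 12915 + (24 - 1*(-17))*1 = 12915 + (24 + 17)*1 = 12915 + 41*1 = 12915 + 41 = 12956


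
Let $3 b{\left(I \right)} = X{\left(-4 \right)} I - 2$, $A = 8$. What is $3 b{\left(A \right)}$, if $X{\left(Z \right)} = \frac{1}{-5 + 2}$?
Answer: $- \frac{14}{3} \approx -4.6667$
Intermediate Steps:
$X{\left(Z \right)} = - \frac{1}{3}$ ($X{\left(Z \right)} = \frac{1}{-3} = - \frac{1}{3}$)
$b{\left(I \right)} = - \frac{2}{3} - \frac{I}{9}$ ($b{\left(I \right)} = \frac{- \frac{I}{3} - 2}{3} = \frac{-2 - \frac{I}{3}}{3} = - \frac{2}{3} - \frac{I}{9}$)
$3 b{\left(A \right)} = 3 \left(- \frac{2}{3} - \frac{8}{9}\right) = 3 \left(- \frac{14}{9}\right) = - \frac{14}{3}$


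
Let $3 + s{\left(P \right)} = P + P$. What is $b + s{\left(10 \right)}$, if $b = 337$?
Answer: $354$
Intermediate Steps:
$s{\left(P \right)} = -3 + 2 P$ ($s{\left(P \right)} = -3 + \left(P + P\right) = -3 + 2 P$)
$b + s{\left(10 \right)} = 337 + \left(-3 + 2 \cdot 10\right) = 337 + \left(-3 + 20\right) = 337 + 17 = 354$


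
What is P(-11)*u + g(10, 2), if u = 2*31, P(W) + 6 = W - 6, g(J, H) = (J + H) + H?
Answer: -1412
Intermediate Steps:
g(J, H) = J + 2*H (g(J, H) = (H + J) + H = J + 2*H)
P(W) = -12 + W (P(W) = -6 + (W - 6) = -6 + (-6 + W) = -12 + W)
u = 62
P(-11)*u + g(10, 2) = (-12 - 11)*62 + (10 + 2*2) = -23*62 + (10 + 4) = -1426 + 14 = -1412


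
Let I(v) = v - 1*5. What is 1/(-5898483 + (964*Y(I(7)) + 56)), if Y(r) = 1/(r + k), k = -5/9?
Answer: -13/76670875 ≈ -1.6956e-7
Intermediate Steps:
I(v) = -5 + v (I(v) = v - 5 = -5 + v)
k = -5/9 (k = -5*⅑ = -5/9 ≈ -0.55556)
Y(r) = 1/(-5/9 + r) (Y(r) = 1/(r - 5/9) = 1/(-5/9 + r))
1/(-5898483 + (964*Y(I(7)) + 56)) = 1/(-5898483 + (964*(9/(-5 + 9*(-5 + 7))) + 56)) = 1/(-5898483 + (964*(9/(-5 + 9*2)) + 56)) = 1/(-5898483 + (964*(9/(-5 + 18)) + 56)) = 1/(-5898483 + (964*(9/13) + 56)) = 1/(-5898483 + (8676/13 + 56)) = 1/(-5898483 + 9404/13) = 1/(-76670875/13) = -13/76670875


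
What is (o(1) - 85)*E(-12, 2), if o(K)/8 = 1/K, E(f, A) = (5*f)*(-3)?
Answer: -13860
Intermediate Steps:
E(f, A) = -15*f
o(K) = 8/K
(o(1) - 85)*E(-12, 2) = (8/1 - 85)*(-15*(-12)) = (8*1 - 85)*180 = (8 - 85)*180 = -77*180 = -13860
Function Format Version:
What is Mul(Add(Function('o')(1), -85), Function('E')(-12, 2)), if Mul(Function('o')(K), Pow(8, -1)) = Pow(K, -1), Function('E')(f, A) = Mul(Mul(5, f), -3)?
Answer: -13860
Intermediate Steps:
Function('E')(f, A) = Mul(-15, f)
Function('o')(K) = Mul(8, Pow(K, -1))
Mul(Add(Function('o')(1), -85), Function('E')(-12, 2)) = Mul(Add(Mul(8, Pow(1, -1)), -85), Mul(-15, -12)) = Mul(Add(Mul(8, 1), -85), 180) = Mul(Add(8, -85), 180) = Mul(-77, 180) = -13860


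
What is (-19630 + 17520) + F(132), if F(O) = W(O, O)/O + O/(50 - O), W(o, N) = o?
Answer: -86535/41 ≈ -2110.6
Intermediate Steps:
F(O) = 1 + O/(50 - O) (F(O) = O/O + O/(50 - O) = 1 + O/(50 - O))
(-19630 + 17520) + F(132) = (-19630 + 17520) - 50/(-50 + 132) = -2110 - 50/82 = -2110 - 50*1/82 = -2110 - 25/41 = -86535/41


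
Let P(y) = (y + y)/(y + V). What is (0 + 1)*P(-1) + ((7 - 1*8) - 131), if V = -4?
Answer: -658/5 ≈ -131.60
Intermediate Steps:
P(y) = 2*y/(-4 + y) (P(y) = (y + y)/(y - 4) = (2*y)/(-4 + y) = 2*y/(-4 + y))
(0 + 1)*P(-1) + ((7 - 1*8) - 131) = (0 + 1)*(2*(-1)/(-4 - 1)) + ((7 - 1*8) - 131) = 1*(2*(-1)/(-5)) + ((7 - 8) - 131) = 1*(2*(-1)*(-1/5)) + (-1 - 131) = 1*(2/5) - 132 = 2/5 - 132 = -658/5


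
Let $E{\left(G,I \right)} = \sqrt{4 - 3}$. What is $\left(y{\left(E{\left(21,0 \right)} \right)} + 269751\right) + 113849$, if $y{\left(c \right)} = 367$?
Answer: $383967$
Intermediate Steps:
$E{\left(G,I \right)} = 1$ ($E{\left(G,I \right)} = \sqrt{1} = 1$)
$\left(y{\left(E{\left(21,0 \right)} \right)} + 269751\right) + 113849 = \left(367 + 269751\right) + 113849 = 270118 + 113849 = 383967$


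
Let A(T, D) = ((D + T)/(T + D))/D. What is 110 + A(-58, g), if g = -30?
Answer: 3299/30 ≈ 109.97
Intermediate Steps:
A(T, D) = 1/D (A(T, D) = ((D + T)/(D + T))/D = 1/D)
110 + A(-58, g) = 110 + 1/(-30) = 110 - 1/30 = 3299/30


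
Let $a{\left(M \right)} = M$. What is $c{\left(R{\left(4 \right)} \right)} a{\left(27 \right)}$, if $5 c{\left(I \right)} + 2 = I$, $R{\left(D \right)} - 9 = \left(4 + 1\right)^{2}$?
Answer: $\frac{864}{5} \approx 172.8$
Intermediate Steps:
$R{\left(D \right)} = 34$ ($R{\left(D \right)} = 9 + \left(4 + 1\right)^{2} = 9 + 5^{2} = 9 + 25 = 34$)
$c{\left(I \right)} = - \frac{2}{5} + \frac{I}{5}$
$c{\left(R{\left(4 \right)} \right)} a{\left(27 \right)} = \left(- \frac{2}{5} + \frac{1}{5} \cdot 34\right) 27 = \left(- \frac{2}{5} + \frac{34}{5}\right) 27 = \frac{32}{5} \cdot 27 = \frac{864}{5}$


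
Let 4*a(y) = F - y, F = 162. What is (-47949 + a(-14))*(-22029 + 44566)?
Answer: -1079634985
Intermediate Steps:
a(y) = 81/2 - y/4 (a(y) = (162 - y)/4 = 81/2 - y/4)
(-47949 + a(-14))*(-22029 + 44566) = (-47949 + (81/2 - ¼*(-14)))*(-22029 + 44566) = (-47949 + (81/2 + 7/2))*22537 = (-47949 + 44)*22537 = -47905*22537 = -1079634985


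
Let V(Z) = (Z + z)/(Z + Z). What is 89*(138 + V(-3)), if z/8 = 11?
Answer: 66127/6 ≈ 11021.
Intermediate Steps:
z = 88 (z = 8*11 = 88)
V(Z) = (88 + Z)/(2*Z) (V(Z) = (Z + 88)/(Z + Z) = (88 + Z)/((2*Z)) = (88 + Z)*(1/(2*Z)) = (88 + Z)/(2*Z))
89*(138 + V(-3)) = 89*(138 + (½)*(88 - 3)/(-3)) = 89*(138 + (½)*(-⅓)*85) = 89*(138 - 85/6) = 89*(743/6) = 66127/6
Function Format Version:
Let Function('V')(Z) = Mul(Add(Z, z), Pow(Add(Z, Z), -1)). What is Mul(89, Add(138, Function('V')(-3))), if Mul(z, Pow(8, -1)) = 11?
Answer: Rational(66127, 6) ≈ 11021.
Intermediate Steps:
z = 88 (z = Mul(8, 11) = 88)
Function('V')(Z) = Mul(Rational(1, 2), Pow(Z, -1), Add(88, Z)) (Function('V')(Z) = Mul(Add(Z, 88), Pow(Add(Z, Z), -1)) = Mul(Add(88, Z), Pow(Mul(2, Z), -1)) = Mul(Add(88, Z), Mul(Rational(1, 2), Pow(Z, -1))) = Mul(Rational(1, 2), Pow(Z, -1), Add(88, Z)))
Mul(89, Add(138, Function('V')(-3))) = Mul(89, Add(138, Mul(Rational(1, 2), Pow(-3, -1), Add(88, -3)))) = Mul(89, Add(138, Mul(Rational(1, 2), Rational(-1, 3), 85))) = Mul(89, Add(138, Rational(-85, 6))) = Mul(89, Rational(743, 6)) = Rational(66127, 6)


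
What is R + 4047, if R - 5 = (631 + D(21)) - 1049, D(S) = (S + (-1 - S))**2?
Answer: 3635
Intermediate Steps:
D(S) = 1 (D(S) = (-1)**2 = 1)
R = -412 (R = 5 + ((631 + 1) - 1049) = 5 + (632 - 1049) = 5 - 417 = -412)
R + 4047 = -412 + 4047 = 3635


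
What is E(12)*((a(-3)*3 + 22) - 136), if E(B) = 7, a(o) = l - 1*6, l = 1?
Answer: -903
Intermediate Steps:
a(o) = -5 (a(o) = 1 - 1*6 = 1 - 6 = -5)
E(12)*((a(-3)*3 + 22) - 136) = 7*((-5*3 + 22) - 136) = 7*((-15 + 22) - 136) = 7*(7 - 136) = 7*(-129) = -903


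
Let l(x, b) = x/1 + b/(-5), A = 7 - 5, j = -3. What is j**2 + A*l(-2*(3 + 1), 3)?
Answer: -41/5 ≈ -8.2000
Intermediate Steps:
A = 2
l(x, b) = x - b/5 (l(x, b) = x*1 + b*(-1/5) = x - b/5)
j**2 + A*l(-2*(3 + 1), 3) = (-3)**2 + 2*(-2*(3 + 1) - 1/5*3) = 9 + 2*(-2*4 - 3/5) = 9 + 2*(-8 - 3/5) = 9 + 2*(-43/5) = 9 - 86/5 = -41/5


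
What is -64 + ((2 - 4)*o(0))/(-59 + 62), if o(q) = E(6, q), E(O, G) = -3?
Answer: -62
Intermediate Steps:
o(q) = -3
-64 + ((2 - 4)*o(0))/(-59 + 62) = -64 + ((2 - 4)*(-3))/(-59 + 62) = -64 - 2*(-3)/3 = -64 + 6*(1/3) = -64 + 2 = -62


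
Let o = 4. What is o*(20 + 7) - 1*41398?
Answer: -41290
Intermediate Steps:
o*(20 + 7) - 1*41398 = 4*(20 + 7) - 1*41398 = 4*27 - 41398 = 108 - 41398 = -41290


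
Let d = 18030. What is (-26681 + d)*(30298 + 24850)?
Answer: -477085348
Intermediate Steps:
(-26681 + d)*(30298 + 24850) = (-26681 + 18030)*(30298 + 24850) = -8651*55148 = -477085348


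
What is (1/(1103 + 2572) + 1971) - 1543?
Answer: 1572901/3675 ≈ 428.00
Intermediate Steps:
(1/(1103 + 2572) + 1971) - 1543 = (1/3675 + 1971) - 1543 = 7243426/3675 - 1543 = 1572901/3675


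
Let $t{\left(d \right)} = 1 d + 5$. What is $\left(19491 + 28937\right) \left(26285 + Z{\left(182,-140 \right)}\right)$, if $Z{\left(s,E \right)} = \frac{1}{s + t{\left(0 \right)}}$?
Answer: $\frac{238037954688}{187} \approx 1.2729 \cdot 10^{9}$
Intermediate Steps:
$t{\left(d \right)} = 5 + d$ ($t{\left(d \right)} = d + 5 = 5 + d$)
$Z{\left(s,E \right)} = \frac{1}{5 + s}$ ($Z{\left(s,E \right)} = \frac{1}{s + \left(5 + 0\right)} = \frac{1}{s + 5} = \frac{1}{5 + s}$)
$\left(19491 + 28937\right) \left(26285 + Z{\left(182,-140 \right)}\right) = \left(19491 + 28937\right) \left(26285 + \frac{1}{5 + 182}\right) = 48428 \left(26285 + \frac{1}{187}\right) = 48428 \cdot \frac{4915296}{187} = \frac{238037954688}{187}$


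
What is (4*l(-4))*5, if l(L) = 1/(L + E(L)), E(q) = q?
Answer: -5/2 ≈ -2.5000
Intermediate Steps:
l(L) = 1/(2*L) (l(L) = 1/(L + L) = 1/(2*L))
(4*l(-4))*5 = (4*((½)/(-4)))*5 = (4*((½)*(-¼)))*5 = (4*(-⅛))*5 = -½*5 = -5/2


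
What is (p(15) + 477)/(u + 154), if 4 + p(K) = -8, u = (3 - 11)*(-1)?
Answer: 155/54 ≈ 2.8704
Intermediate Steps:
u = 8 (u = -8*(-1) = 8)
p(K) = -12 (p(K) = -4 - 8 = -12)
(p(15) + 477)/(u + 154) = (-12 + 477)/(8 + 154) = 465/162 = 465*(1/162) = 155/54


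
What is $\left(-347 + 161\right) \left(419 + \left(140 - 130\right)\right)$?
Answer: $-79794$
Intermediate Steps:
$\left(-347 + 161\right) \left(419 + \left(140 - 130\right)\right) = - 186 \left(419 + \left(140 - 130\right)\right) = - 186 \left(419 + 10\right) = \left(-186\right) 429 = -79794$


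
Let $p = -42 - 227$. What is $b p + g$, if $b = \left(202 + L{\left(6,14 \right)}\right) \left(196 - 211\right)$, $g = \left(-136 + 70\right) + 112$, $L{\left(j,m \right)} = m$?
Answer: $871606$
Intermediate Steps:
$g = 46$ ($g = -66 + 112 = 46$)
$b = -3240$ ($b = \left(202 + 14\right) \left(196 - 211\right) = 216 \left(-15\right) = -3240$)
$p = -269$
$b p + g = \left(-3240\right) \left(-269\right) + 46 = 871560 + 46 = 871606$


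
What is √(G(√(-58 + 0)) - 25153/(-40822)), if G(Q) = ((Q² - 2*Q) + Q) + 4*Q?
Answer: √(-95626473906 + 4999307052*I*√58)/40822 ≈ 1.48 + 7.7184*I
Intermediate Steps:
G(Q) = Q² + 3*Q (G(Q) = (Q² - Q) + 4*Q = Q² + 3*Q)
√(G(√(-58 + 0)) - 25153/(-40822)) = √(√(-58 + 0)*(3 + √(-58 + 0)) - 25153/(-40822)) = √(√(-58)*(3 + √(-58)) - 25153*(-1/40822)) = √((I*√58)*(3 + I*√58) + 25153/40822) = √(I*√58*(3 + I*√58) + 25153/40822) = √(25153/40822 + I*√58*(3 + I*√58))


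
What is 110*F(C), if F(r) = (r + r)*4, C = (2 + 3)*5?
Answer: 22000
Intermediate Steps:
C = 25 (C = 5*5 = 25)
F(r) = 8*r (F(r) = (2*r)*4 = 8*r)
110*F(C) = 110*(8*25) = 110*200 = 22000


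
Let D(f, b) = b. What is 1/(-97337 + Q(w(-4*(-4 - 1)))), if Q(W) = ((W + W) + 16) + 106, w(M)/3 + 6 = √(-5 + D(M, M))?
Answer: -32417/3152585487 - 2*√15/3152585487 ≈ -1.0285e-5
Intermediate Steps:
w(M) = -18 + 3*√(-5 + M)
Q(W) = 122 + 2*W (Q(W) = (2*W + 16) + 106 = (16 + 2*W) + 106 = 122 + 2*W)
1/(-97337 + Q(w(-4*(-4 - 1)))) = 1/(-97337 + (122 + 2*(-18 + 3*√(-5 - 4*(-4 - 1))))) = 1/(-97337 + (122 + 2*(-18 + 3*√(-5 - 4*(-5))))) = 1/(-97337 + (122 + 2*(-18 + 3*√(-5 + 20)))) = 1/(-97337 + (122 + 2*(-18 + 3*√15))) = 1/(-97337 + (122 + (-36 + 6*√15))) = 1/(-97337 + (86 + 6*√15)) = 1/(-97251 + 6*√15)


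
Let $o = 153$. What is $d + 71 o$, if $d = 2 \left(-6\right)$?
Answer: $10851$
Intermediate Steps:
$d = -12$
$d + 71 o = -12 + 71 \cdot 153 = -12 + 10863 = 10851$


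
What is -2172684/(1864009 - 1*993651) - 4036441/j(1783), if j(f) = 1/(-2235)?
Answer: 3925943688907323/435179 ≈ 9.0214e+9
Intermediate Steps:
j(f) = -1/2235
-2172684/(1864009 - 1*993651) - 4036441/j(1783) = -2172684/(1864009 - 1*993651) - 4036441/(-1/2235) = -2172684/(1864009 - 993651) - 4036441*(-2235) = -2172684/870358 + 9021445635 = -2172684*1/870358 + 9021445635 = -1086342/435179 + 9021445635 = 3925943688907323/435179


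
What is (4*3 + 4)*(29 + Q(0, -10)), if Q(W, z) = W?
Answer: 464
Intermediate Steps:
(4*3 + 4)*(29 + Q(0, -10)) = (4*3 + 4)*(29 + 0) = (12 + 4)*29 = 16*29 = 464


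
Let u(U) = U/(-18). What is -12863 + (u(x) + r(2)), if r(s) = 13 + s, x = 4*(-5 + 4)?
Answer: -115630/9 ≈ -12848.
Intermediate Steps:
x = -4 (x = 4*(-1) = -4)
u(U) = -U/18 (u(U) = U*(-1/18) = -U/18)
-12863 + (u(x) + r(2)) = -12863 + (-1/18*(-4) + (13 + 2)) = -12863 + (2/9 + 15) = -12863 + 137/9 = -115630/9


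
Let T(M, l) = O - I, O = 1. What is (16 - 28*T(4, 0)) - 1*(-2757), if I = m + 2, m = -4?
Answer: 2689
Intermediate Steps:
I = -2 (I = -4 + 2 = -2)
T(M, l) = 3 (T(M, l) = 1 - 1*(-2) = 1 + 2 = 3)
(16 - 28*T(4, 0)) - 1*(-2757) = (16 - 28*3) - 1*(-2757) = (16 - 84) + 2757 = -68 + 2757 = 2689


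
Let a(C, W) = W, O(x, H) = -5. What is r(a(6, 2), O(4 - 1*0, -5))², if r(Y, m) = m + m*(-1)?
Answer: 0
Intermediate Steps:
r(Y, m) = 0 (r(Y, m) = m - m = 0)
r(a(6, 2), O(4 - 1*0, -5))² = 0² = 0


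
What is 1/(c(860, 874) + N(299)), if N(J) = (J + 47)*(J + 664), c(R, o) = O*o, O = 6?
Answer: 1/338442 ≈ 2.9547e-6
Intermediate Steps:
c(R, o) = 6*o
N(J) = (47 + J)*(664 + J)
1/(c(860, 874) + N(299)) = 1/(6*874 + (31208 + 299² + 711*299)) = 1/(5244 + (31208 + 89401 + 212589)) = 1/(5244 + 333198) = 1/338442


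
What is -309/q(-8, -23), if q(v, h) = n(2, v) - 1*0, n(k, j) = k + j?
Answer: 103/2 ≈ 51.500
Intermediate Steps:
n(k, j) = j + k
q(v, h) = 2 + v (q(v, h) = (v + 2) - 1*0 = (2 + v) + 0 = 2 + v)
-309/q(-8, -23) = -309/(2 - 8) = -309/(-6) = -309*(-1/6) = 103/2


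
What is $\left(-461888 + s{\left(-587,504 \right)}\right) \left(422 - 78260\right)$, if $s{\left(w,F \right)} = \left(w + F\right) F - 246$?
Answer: $39227705508$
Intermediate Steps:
$s{\left(w,F \right)} = -246 + F \left(F + w\right)$ ($s{\left(w,F \right)} = \left(F + w\right) F - 246 = F \left(F + w\right) - 246 = -246 + F \left(F + w\right)$)
$\left(-461888 + s{\left(-587,504 \right)}\right) \left(422 - 78260\right) = \left(-461888 + \left(-246 + 504^{2} + 504 \left(-587\right)\right)\right) \left(422 - 78260\right) = \left(-461888 - 42078\right) \left(-77838\right) = \left(-503966\right) \left(-77838\right) = 39227705508$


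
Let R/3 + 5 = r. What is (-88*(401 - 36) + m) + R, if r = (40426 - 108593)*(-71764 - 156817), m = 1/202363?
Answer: 9459460650065399/202363 ≈ 4.6745e+10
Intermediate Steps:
m = 1/202363 ≈ 4.9416e-6
r = 15581681027 (r = -68167*(-228581) = 15581681027)
R = 46745043066 (R = -15 + 3*15581681027 = -15 + 46745043081 = 46745043066)
(-88*(401 - 36) + m) + R = (-88*(401 - 36) + 1/202363) + 46745043066 = (-88*365 + 1/202363) + 46745043066 = (-32120 + 1/202363) + 46745043066 = -6499899559/202363 + 46745043066 = 9459460650065399/202363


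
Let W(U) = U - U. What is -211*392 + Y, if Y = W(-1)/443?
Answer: -82712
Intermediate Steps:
W(U) = 0
Y = 0 (Y = 0/443 = 0*(1/443) = 0)
-211*392 + Y = -211*392 + 0 = -82712 + 0 = -82712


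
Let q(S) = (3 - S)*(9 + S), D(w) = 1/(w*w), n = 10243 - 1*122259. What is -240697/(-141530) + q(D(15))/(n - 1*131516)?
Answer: 148365685810789/87244806273750 ≈ 1.7006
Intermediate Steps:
n = -112016 (n = 10243 - 122259 = -112016)
D(w) = w⁻² (D(w) = 1/(w²) = w⁻²)
-240697/(-141530) + q(D(15))/(n - 1*131516) = -240697/(-141530) + (27 - (15⁻²)² - 6/15²)/(-112016 - 1*131516) = -240697*(-1/141530) + (27 - (1/225)² - 6*1/225)/(-112016 - 131516) = 240697/141530 + (27 - 1*1/50625 - 2/75)/(-243532) = 240697/141530 + (27 - 1/50625 - 2/75)*(-1/243532) = 240697/141530 + (1365524/50625)*(-1/243532) = 240697/141530 - 341381/3082201875 = 148365685810789/87244806273750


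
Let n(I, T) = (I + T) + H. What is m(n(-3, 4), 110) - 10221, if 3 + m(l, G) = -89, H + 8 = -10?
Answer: -10313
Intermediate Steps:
H = -18 (H = -8 - 10 = -18)
n(I, T) = -18 + I + T (n(I, T) = (I + T) - 18 = -18 + I + T)
m(l, G) = -92 (m(l, G) = -3 - 89 = -92)
m(n(-3, 4), 110) - 10221 = -92 - 10221 = -10313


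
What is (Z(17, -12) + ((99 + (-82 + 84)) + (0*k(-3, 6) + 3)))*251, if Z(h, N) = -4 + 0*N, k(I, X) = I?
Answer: 25100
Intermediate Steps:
Z(h, N) = -4 (Z(h, N) = -4 + 0 = -4)
(Z(17, -12) + ((99 + (-82 + 84)) + (0*k(-3, 6) + 3)))*251 = (-4 + ((99 + (-82 + 84)) + (0*(-3) + 3)))*251 = (-4 + ((99 + 2) + (0 + 3)))*251 = (-4 + (101 + 3))*251 = (-4 + 104)*251 = 100*251 = 25100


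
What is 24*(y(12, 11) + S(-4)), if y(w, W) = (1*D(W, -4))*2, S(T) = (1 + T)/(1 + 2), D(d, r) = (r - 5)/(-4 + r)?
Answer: 30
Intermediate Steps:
D(d, r) = (-5 + r)/(-4 + r)
S(T) = ⅓ + T/3 (S(T) = (1 + T)/3 = ⅓ + T/3)
y(w, W) = 9/4 (y(w, W) = (1*((-5 - 4)/(-4 - 4)))*2 = (1*(-9/(-8)))*2 = (1*(-⅛*(-9)))*2 = (1*(9/8))*2 = (9/8)*2 = 9/4)
24*(y(12, 11) + S(-4)) = 24*(9/4 + (⅓ + (⅓)*(-4))) = 24*(9/4 + (⅓ - 4/3)) = 24*(9/4 - 1) = 24*(5/4) = 30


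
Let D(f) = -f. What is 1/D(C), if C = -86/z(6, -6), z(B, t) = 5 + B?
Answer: 11/86 ≈ 0.12791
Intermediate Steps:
C = -86/11 (C = -86/(5 + 6) = -86/11 ≈ -7.8182)
1/D(C) = 1/(-1*(-86/11)) = 1/(86/11) = 11/86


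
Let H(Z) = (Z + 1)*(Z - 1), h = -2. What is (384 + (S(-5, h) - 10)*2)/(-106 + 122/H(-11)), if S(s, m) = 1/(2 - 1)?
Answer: -21960/6299 ≈ -3.4863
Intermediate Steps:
S(s, m) = 1 (S(s, m) = 1/1 = 1)
H(Z) = (1 + Z)*(-1 + Z)
(384 + (S(-5, h) - 10)*2)/(-106 + 122/H(-11)) = (384 + (1 - 10)*2)/(-106 + 122/(-1 + (-11)**2)) = (384 - 9*2)/(-106 + 122/(-1 + 121)) = (384 - 18)/(-106 + 122/120) = 366/(-106 + 122*(1/120)) = 366/(-106 + 61/60) = 366/(-6299/60) = 366*(-60/6299) = -21960/6299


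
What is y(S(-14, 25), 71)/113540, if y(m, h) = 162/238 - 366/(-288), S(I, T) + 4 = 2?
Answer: 11147/648540480 ≈ 1.7188e-5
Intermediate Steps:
S(I, T) = -2 (S(I, T) = -4 + 2 = -2)
y(m, h) = 11147/5712 (y(m, h) = 162*(1/238) - 366*(-1/288) = 81/119 + 61/48 = 11147/5712)
y(S(-14, 25), 71)/113540 = (11147/5712)/113540 = (11147/5712)*(1/113540) = 11147/648540480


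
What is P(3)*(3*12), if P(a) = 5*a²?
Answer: 1620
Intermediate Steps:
P(3)*(3*12) = (5*3²)*(3*12) = (5*9)*36 = 45*36 = 1620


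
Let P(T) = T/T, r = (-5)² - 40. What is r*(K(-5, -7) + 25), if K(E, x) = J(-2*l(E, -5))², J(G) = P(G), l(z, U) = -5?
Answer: -390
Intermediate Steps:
r = -15 (r = 25 - 40 = -15)
P(T) = 1
J(G) = 1
K(E, x) = 1 (K(E, x) = 1² = 1)
r*(K(-5, -7) + 25) = -15*(1 + 25) = -15*26 = -390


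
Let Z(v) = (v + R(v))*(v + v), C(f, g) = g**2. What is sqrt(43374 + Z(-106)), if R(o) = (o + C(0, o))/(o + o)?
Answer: 4*sqrt(4811) ≈ 277.45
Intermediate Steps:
R(o) = (o + o**2)/(2*o) (R(o) = (o + o**2)/(o + o) = (o + o**2)/((2*o)) = (o + o**2)*(1/(2*o)) = (o + o**2)/(2*o))
Z(v) = 2*v*(1/2 + 3*v/2) (Z(v) = (v + (1/2 + v/2))*(v + v) = (1/2 + 3*v/2)*(2*v) = 2*v*(1/2 + 3*v/2))
sqrt(43374 + Z(-106)) = sqrt(43374 - 106*(1 + 3*(-106))) = sqrt(43374 - 106*(1 - 318)) = sqrt(43374 - 106*(-317)) = sqrt(43374 + 33602) = sqrt(76976) = 4*sqrt(4811)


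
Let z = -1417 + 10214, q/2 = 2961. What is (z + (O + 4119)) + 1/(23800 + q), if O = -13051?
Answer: -4012469/29722 ≈ -135.00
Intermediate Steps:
q = 5922 (q = 2*2961 = 5922)
z = 8797
(z + (O + 4119)) + 1/(23800 + q) = (8797 + (-13051 + 4119)) + 1/(23800 + 5922) = (8797 - 8932) + 1/29722 = -135 + 1/29722 = -4012469/29722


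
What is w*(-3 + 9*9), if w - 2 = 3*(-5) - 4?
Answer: -1326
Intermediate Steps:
w = -17 (w = 2 + (3*(-5) - 4) = 2 + (-15 - 4) = 2 - 19 = -17)
w*(-3 + 9*9) = -17*(-3 + 9*9) = -17*(-3 + 81) = -17*78 = -1326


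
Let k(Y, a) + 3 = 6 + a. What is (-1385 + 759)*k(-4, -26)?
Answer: 14398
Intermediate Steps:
k(Y, a) = 3 + a (k(Y, a) = -3 + (6 + a) = 3 + a)
(-1385 + 759)*k(-4, -26) = (-1385 + 759)*(3 - 26) = -626*(-23) = 14398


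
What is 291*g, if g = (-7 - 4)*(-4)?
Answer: 12804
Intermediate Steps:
g = 44 (g = -11*(-4) = 44)
291*g = 291*44 = 12804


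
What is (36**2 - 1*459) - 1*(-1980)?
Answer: 2817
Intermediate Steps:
(36**2 - 1*459) - 1*(-1980) = (1296 - 459) + 1980 = 837 + 1980 = 2817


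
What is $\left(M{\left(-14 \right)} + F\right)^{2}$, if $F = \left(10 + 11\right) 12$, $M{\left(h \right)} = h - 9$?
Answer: $52441$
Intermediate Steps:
$M{\left(h \right)} = -9 + h$
$F = 252$ ($F = 21 \cdot 12 = 252$)
$\left(M{\left(-14 \right)} + F\right)^{2} = \left(\left(-9 - 14\right) + 252\right)^{2} = \left(-23 + 252\right)^{2} = 229^{2} = 52441$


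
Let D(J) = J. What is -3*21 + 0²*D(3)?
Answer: -63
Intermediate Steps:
-3*21 + 0²*D(3) = -3*21 + 0²*3 = -63 + 0*3 = -63 + 0 = -63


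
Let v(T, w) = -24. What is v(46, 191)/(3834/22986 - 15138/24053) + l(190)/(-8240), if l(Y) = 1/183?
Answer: 6074332996921/117073400880 ≈ 51.885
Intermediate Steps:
l(Y) = 1/183
v(46, 191)/(3834/22986 - 15138/24053) + l(190)/(-8240) = -24/(3834/22986 - 15138/24053) + (1/183)/(-8240) = -24/(3834*(1/22986) - 15138*1/24053) + (1/183)*(-1/8240) = -24/(213/1277 - 15138/24053) - 1/1507920 = -24/(-14207937/30715681) - 1/1507920 = -24*(-30715681/14207937) - 1/1507920 = 245725448/4735979 - 1/1507920 = 6074332996921/117073400880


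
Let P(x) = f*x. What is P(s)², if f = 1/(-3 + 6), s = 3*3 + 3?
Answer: 16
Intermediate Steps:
s = 12 (s = 9 + 3 = 12)
f = ⅓ (f = 1/3 = ⅓ ≈ 0.33333)
P(x) = x/3
P(s)² = ((⅓)*12)² = 4² = 16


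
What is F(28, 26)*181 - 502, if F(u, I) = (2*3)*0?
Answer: -502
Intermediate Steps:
F(u, I) = 0 (F(u, I) = 6*0 = 0)
F(28, 26)*181 - 502 = 0*181 - 502 = 0 - 502 = -502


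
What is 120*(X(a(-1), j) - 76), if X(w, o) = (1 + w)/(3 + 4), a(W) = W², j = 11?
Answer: -63600/7 ≈ -9085.7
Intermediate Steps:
X(w, o) = ⅐ + w/7 (X(w, o) = (1 + w)/7 = (1 + w)*(⅐) = ⅐ + w/7)
120*(X(a(-1), j) - 76) = 120*((⅐ + (⅐)*(-1)²) - 76) = 120*((⅐ + (⅐)*1) - 76) = 120*((⅐ + ⅐) - 76) = 120*(2/7 - 76) = 120*(-530/7) = -63600/7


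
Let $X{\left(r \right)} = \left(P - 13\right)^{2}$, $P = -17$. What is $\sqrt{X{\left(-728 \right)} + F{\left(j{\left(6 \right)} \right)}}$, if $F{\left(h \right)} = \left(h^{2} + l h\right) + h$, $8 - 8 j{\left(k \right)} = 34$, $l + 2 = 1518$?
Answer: $\frac{i \sqrt{64315}}{4} \approx 63.401 i$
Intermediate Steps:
$l = 1516$ ($l = -2 + 1518 = 1516$)
$j{\left(k \right)} = - \frac{13}{4}$ ($j{\left(k \right)} = 1 - \frac{17}{4} = - \frac{13}{4}$)
$F{\left(h \right)} = h^{2} + 1517 h$ ($F{\left(h \right)} = \left(h^{2} + 1516 h\right) + h = h^{2} + 1517 h$)
$X{\left(r \right)} = 900$ ($X{\left(r \right)} = \left(-17 - 13\right)^{2} = \left(-30\right)^{2} = 900$)
$\sqrt{X{\left(-728 \right)} + F{\left(j{\left(6 \right)} \right)}} = \sqrt{900 - \frac{13 \left(1517 - \frac{13}{4}\right)}{4}} = \sqrt{900 - \frac{78715}{16}} = \sqrt{- \frac{64315}{16}} = \frac{i \sqrt{64315}}{4}$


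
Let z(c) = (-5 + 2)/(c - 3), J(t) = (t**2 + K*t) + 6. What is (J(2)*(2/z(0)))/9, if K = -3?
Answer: 8/9 ≈ 0.88889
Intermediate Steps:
J(t) = 6 + t**2 - 3*t (J(t) = (t**2 - 3*t) + 6 = 6 + t**2 - 3*t)
z(c) = -3/(-3 + c)
(J(2)*(2/z(0)))/9 = ((6 + 2**2 - 3*2)*(2/((-3/(-3 + 0)))))/9 = ((6 + 4 - 6)*(2/((-3/(-3)))))*(1/9) = (4*(2/((-3*(-1/3)))))*(1/9) = (4*(2/1))*(1/9) = (4*(2*1))*(1/9) = (4*2)*(1/9) = 8*(1/9) = 8/9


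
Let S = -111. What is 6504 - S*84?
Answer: 15828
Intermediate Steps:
6504 - S*84 = 6504 - (-111)*84 = 6504 - 1*(-9324) = 6504 + 9324 = 15828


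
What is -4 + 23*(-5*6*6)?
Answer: -4144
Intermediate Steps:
-4 + 23*(-5*6*6) = -4 + 23*(-30*6) = -4 + 23*(-180) = -4 - 4140 = -4144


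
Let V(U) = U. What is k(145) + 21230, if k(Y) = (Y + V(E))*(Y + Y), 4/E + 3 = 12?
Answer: 570680/9 ≈ 63409.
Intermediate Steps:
E = 4/9 (E = 4/(-3 + 12) = 4/9 ≈ 0.44444)
k(Y) = 2*Y*(4/9 + Y) (k(Y) = (Y + 4/9)*(Y + Y) = (4/9 + Y)*(2*Y) = 2*Y*(4/9 + Y))
k(145) + 21230 = (2/9)*145*(4 + 9*145) + 21230 = (2/9)*145*(4 + 1305) + 21230 = (2/9)*145*1309 + 21230 = 379610/9 + 21230 = 570680/9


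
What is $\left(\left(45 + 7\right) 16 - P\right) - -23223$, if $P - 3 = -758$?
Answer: $24810$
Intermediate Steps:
$P = -755$ ($P = 3 - 758 = -755$)
$\left(\left(45 + 7\right) 16 - P\right) - -23223 = \left(\left(45 + 7\right) 16 - -755\right) - -23223 = \left(52 \cdot 16 + 755\right) + 23223 = \left(832 + 755\right) + 23223 = 1587 + 23223 = 24810$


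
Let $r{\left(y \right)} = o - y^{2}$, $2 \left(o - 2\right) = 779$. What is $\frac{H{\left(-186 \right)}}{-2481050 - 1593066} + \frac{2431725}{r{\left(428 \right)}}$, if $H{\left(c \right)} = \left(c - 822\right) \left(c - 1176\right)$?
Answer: $- \frac{1015808482218}{74471784893} \approx -13.64$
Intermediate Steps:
$o = \frac{783}{2}$ ($o = 2 + \frac{1}{2} \cdot 779 = 2 + \frac{779}{2} = \frac{783}{2} \approx 391.5$)
$H{\left(c \right)} = \left(-1176 + c\right) \left(-822 + c\right)$ ($H{\left(c \right)} = \left(-822 + c\right) \left(-1176 + c\right) = \left(-1176 + c\right) \left(-822 + c\right)$)
$r{\left(y \right)} = \frac{783}{2} - y^{2}$
$\frac{H{\left(-186 \right)}}{-2481050 - 1593066} + \frac{2431725}{r{\left(428 \right)}} = \frac{966672 + \left(-186\right)^{2} - -371628}{-2481050 - 1593066} + \frac{2431725}{\frac{783}{2} - 428^{2}} = \frac{966672 + 34596 + 371628}{-2481050 - 1593066} + \frac{2431725}{\frac{783}{2} - 183184} = \frac{1372896}{-4074116} + \frac{2431725}{\frac{783}{2} - 183184} = 1372896 \left(- \frac{1}{4074116}\right) + \frac{2431725}{- \frac{365585}{2}} = - \frac{343224}{1018529} + 2431725 \left(- \frac{2}{365585}\right) = - \frac{343224}{1018529} - \frac{972690}{73117} = - \frac{1015808482218}{74471784893}$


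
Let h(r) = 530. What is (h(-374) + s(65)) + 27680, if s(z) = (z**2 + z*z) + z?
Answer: 36725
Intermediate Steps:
s(z) = z + 2*z**2 (s(z) = (z**2 + z**2) + z = 2*z**2 + z = z + 2*z**2)
(h(-374) + s(65)) + 27680 = (530 + 65*(1 + 2*65)) + 27680 = (530 + 65*(1 + 130)) + 27680 = (530 + 65*131) + 27680 = (530 + 8515) + 27680 = 9045 + 27680 = 36725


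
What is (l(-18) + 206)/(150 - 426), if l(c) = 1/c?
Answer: -3707/4968 ≈ -0.74618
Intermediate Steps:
(l(-18) + 206)/(150 - 426) = (1/(-18) + 206)/(150 - 426) = (-1/18 + 206)/(-276) = (3707/18)*(-1/276) = -3707/4968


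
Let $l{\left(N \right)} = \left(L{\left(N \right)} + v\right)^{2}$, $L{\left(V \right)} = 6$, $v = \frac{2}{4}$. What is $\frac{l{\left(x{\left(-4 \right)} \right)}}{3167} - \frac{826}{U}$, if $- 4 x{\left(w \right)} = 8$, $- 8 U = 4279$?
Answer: $\frac{84433295}{54206372} \approx 1.5576$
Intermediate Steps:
$U = - \frac{4279}{8}$ ($U = \left(- \frac{1}{8}\right) 4279 = - \frac{4279}{8} \approx -534.88$)
$v = \frac{1}{2}$ ($v = 2 \cdot \frac{1}{4} = \frac{1}{2} \approx 0.5$)
$x{\left(w \right)} = -2$ ($x{\left(w \right)} = \left(- \frac{1}{4}\right) 8 = -2$)
$l{\left(N \right)} = \frac{169}{4}$ ($l{\left(N \right)} = \left(6 + \frac{1}{2}\right)^{2} = \left(\frac{13}{2}\right)^{2} = \frac{169}{4}$)
$\frac{l{\left(x{\left(-4 \right)} \right)}}{3167} - \frac{826}{U} = \frac{169}{4 \cdot 3167} - \frac{826}{- \frac{4279}{8}} = \frac{169}{4} \cdot \frac{1}{3167} - - \frac{6608}{4279} = \frac{169}{12668} + \frac{6608}{4279} = \frac{84433295}{54206372}$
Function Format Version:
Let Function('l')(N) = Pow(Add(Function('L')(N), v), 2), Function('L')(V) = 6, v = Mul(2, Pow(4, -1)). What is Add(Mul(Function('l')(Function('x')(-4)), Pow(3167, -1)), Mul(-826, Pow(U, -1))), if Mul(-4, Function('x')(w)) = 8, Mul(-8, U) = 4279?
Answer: Rational(84433295, 54206372) ≈ 1.5576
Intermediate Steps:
U = Rational(-4279, 8) (U = Mul(Rational(-1, 8), 4279) = Rational(-4279, 8) ≈ -534.88)
v = Rational(1, 2) (v = Mul(2, Rational(1, 4)) = Rational(1, 2) ≈ 0.50000)
Function('x')(w) = -2 (Function('x')(w) = Mul(Rational(-1, 4), 8) = -2)
Function('l')(N) = Rational(169, 4) (Function('l')(N) = Pow(Add(6, Rational(1, 2)), 2) = Pow(Rational(13, 2), 2) = Rational(169, 4))
Add(Mul(Function('l')(Function('x')(-4)), Pow(3167, -1)), Mul(-826, Pow(U, -1))) = Add(Mul(Rational(169, 4), Pow(3167, -1)), Mul(-826, Pow(Rational(-4279, 8), -1))) = Add(Mul(Rational(169, 4), Rational(1, 3167)), Mul(-826, Rational(-8, 4279))) = Add(Rational(169, 12668), Rational(6608, 4279)) = Rational(84433295, 54206372)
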